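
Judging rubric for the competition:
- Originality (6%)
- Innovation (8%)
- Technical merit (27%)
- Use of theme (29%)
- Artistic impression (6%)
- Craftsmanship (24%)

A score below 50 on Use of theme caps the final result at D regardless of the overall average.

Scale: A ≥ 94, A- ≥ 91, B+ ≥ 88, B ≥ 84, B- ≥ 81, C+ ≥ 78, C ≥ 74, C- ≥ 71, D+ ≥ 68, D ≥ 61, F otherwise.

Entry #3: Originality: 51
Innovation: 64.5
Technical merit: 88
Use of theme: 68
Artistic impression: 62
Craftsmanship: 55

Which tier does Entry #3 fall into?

Use of theme score 68 ≥ 50: minimum met.
Weighted total:
  Originality 51 × 0.06 = 3.06
  Innovation 64.5 × 0.08 = 5.16
  Technical merit 88 × 0.27 = 23.76
  Use of theme 68 × 0.29 = 19.72
  Artistic impression 62 × 0.06 = 3.72
  Craftsmanship 55 × 0.24 = 13.2
Sum = 68.62
68.62 is ≥ 68 and < 71 → D+

D+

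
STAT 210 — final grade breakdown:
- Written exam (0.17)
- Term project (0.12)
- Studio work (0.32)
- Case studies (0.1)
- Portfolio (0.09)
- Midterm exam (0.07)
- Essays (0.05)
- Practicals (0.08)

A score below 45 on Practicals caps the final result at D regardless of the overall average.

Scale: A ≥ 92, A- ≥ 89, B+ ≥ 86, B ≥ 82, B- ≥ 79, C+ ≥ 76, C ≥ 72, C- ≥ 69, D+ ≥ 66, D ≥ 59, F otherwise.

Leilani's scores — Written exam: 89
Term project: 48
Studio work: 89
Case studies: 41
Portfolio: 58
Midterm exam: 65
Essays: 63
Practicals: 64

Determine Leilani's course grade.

C-

Practicals score 64 ≥ 45: minimum met.
Weighted total:
  Written exam 89 × 0.17 = 15.13
  Term project 48 × 0.12 = 5.76
  Studio work 89 × 0.32 = 28.48
  Case studies 41 × 0.1 = 4.1
  Portfolio 58 × 0.09 = 5.22
  Midterm exam 65 × 0.07 = 4.55
  Essays 63 × 0.05 = 3.15
  Practicals 64 × 0.08 = 5.12
Sum = 71.51
71.51 is ≥ 69 and < 72 → C-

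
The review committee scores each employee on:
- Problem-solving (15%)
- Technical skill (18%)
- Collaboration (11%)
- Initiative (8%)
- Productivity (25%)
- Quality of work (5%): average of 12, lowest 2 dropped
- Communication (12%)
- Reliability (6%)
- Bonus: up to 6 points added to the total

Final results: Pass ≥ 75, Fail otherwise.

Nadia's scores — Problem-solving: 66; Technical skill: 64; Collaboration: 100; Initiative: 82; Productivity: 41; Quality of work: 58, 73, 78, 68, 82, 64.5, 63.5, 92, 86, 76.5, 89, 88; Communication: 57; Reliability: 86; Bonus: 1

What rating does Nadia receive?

Quality of work: drop 58, 63.5 → average of remaining 10 = 797/10 = 79.7
Weighted total:
  Problem-solving 66 × 0.15 = 9.9
  Technical skill 64 × 0.18 = 11.52
  Collaboration 100 × 0.11 = 11
  Initiative 82 × 0.08 = 6.56
  Productivity 41 × 0.25 = 10.25
  Quality of work 79.7 × 0.05 = 3.985
  Communication 57 × 0.12 = 6.84
  Reliability 86 × 0.06 = 5.16
Sum = 65.215
Bonus: 65.215 + 1 = 66.215
66.215 < 75 → Fail

Fail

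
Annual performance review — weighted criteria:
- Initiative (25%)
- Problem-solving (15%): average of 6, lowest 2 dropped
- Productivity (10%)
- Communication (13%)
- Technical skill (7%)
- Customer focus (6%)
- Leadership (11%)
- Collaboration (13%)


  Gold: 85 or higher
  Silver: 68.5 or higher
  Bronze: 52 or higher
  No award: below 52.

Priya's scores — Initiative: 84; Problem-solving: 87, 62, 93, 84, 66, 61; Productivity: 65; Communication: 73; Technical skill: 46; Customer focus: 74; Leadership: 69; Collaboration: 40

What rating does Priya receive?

Problem-solving: drop 61, 62 → average of remaining 4 = 330/4 = 82.5
Weighted total:
  Initiative 84 × 0.25 = 21
  Problem-solving 82.5 × 0.15 = 12.375
  Productivity 65 × 0.1 = 6.5
  Communication 73 × 0.13 = 9.49
  Technical skill 46 × 0.07 = 3.22
  Customer focus 74 × 0.06 = 4.44
  Leadership 69 × 0.11 = 7.59
  Collaboration 40 × 0.13 = 5.2
Sum = 69.815
69.815 is ≥ 68.5 and < 85 → Silver

Silver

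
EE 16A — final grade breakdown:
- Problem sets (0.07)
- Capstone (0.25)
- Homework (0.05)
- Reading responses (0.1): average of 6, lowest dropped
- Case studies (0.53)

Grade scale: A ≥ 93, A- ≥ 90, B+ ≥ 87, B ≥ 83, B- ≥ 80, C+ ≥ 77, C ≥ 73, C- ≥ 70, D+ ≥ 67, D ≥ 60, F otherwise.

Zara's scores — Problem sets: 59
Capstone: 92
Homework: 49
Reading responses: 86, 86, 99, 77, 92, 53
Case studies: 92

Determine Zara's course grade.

Reading responses: drop 53 → average of remaining 5 = 440/5 = 88
Weighted total:
  Problem sets 59 × 0.07 = 4.13
  Capstone 92 × 0.25 = 23
  Homework 49 × 0.05 = 2.45
  Reading responses 88 × 0.1 = 8.8
  Case studies 92 × 0.53 = 48.76
Sum = 87.14
87.14 is ≥ 87 and < 90 → B+

B+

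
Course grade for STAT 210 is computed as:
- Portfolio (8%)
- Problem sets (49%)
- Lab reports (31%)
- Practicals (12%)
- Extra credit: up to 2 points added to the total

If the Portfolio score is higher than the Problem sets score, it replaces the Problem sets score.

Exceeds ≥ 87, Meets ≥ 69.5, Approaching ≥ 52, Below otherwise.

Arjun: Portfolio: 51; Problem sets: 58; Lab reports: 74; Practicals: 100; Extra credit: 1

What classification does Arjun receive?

Portfolio (51) ≤ Problem sets (58), so Problem sets stays at 58.
Weighted total:
  Portfolio 51 × 0.08 = 4.08
  Problem sets 58 × 0.49 = 28.42
  Lab reports 74 × 0.31 = 22.94
  Practicals 100 × 0.12 = 12
Sum = 67.44
Extra credit: 67.44 + 1 = 68.44
68.44 is ≥ 52 and < 69.5 → Approaching

Approaching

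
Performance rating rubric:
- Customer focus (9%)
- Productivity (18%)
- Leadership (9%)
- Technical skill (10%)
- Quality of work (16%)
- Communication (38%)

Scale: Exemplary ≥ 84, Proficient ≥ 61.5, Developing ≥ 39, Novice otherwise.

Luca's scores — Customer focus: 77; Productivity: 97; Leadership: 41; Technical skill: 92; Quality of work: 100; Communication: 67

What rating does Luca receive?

Weighted total:
  Customer focus 77 × 0.09 = 6.93
  Productivity 97 × 0.18 = 17.46
  Leadership 41 × 0.09 = 3.69
  Technical skill 92 × 0.1 = 9.2
  Quality of work 100 × 0.16 = 16
  Communication 67 × 0.38 = 25.46
Sum = 78.74
78.74 is ≥ 61.5 and < 84 → Proficient

Proficient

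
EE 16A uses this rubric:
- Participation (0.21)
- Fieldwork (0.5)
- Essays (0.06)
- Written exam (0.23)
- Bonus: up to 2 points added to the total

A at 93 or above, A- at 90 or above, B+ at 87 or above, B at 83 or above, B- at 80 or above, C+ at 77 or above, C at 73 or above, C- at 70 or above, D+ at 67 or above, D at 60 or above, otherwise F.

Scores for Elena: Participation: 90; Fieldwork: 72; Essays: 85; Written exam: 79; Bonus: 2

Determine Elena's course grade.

Weighted total:
  Participation 90 × 0.21 = 18.9
  Fieldwork 72 × 0.5 = 36
  Essays 85 × 0.06 = 5.1
  Written exam 79 × 0.23 = 18.17
Sum = 78.17
Bonus: 78.17 + 2 = 80.17
80.17 is ≥ 80 and < 83 → B-

B-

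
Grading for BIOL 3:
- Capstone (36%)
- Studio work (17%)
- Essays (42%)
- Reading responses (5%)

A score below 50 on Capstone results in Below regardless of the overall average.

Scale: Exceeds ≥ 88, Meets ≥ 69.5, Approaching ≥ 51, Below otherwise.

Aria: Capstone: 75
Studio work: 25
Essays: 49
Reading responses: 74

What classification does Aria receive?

Approaching

Capstone score 75 ≥ 50: minimum met.
Weighted total:
  Capstone 75 × 0.36 = 27
  Studio work 25 × 0.17 = 4.25
  Essays 49 × 0.42 = 20.58
  Reading responses 74 × 0.05 = 3.7
Sum = 55.53
55.53 is ≥ 51 and < 69.5 → Approaching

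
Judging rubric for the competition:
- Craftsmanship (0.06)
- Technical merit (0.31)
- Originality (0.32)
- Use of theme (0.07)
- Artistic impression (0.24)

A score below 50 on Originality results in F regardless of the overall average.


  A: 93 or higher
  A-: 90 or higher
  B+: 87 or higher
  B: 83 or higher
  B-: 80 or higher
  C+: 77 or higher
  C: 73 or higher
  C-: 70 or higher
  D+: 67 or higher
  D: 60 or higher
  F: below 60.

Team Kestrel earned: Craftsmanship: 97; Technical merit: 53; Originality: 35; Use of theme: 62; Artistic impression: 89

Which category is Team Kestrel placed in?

Originality score 35 < 50: minimum not met.
Weighted total:
  Craftsmanship 97 × 0.06 = 5.82
  Technical merit 53 × 0.31 = 16.43
  Originality 35 × 0.32 = 11.2
  Use of theme 62 × 0.07 = 4.34
  Artistic impression 89 × 0.24 = 21.36
Sum = 59.15
Because the Originality minimum was not met, the result is F.

F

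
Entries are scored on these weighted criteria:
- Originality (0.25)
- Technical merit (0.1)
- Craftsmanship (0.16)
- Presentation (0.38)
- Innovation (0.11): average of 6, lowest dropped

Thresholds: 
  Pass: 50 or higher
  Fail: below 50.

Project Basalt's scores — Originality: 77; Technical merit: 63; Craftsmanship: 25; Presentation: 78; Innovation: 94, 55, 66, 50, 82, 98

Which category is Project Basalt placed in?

Pass

Innovation: drop 50 → average of remaining 5 = 395/5 = 79
Weighted total:
  Originality 77 × 0.25 = 19.25
  Technical merit 63 × 0.1 = 6.3
  Craftsmanship 25 × 0.16 = 4
  Presentation 78 × 0.38 = 29.64
  Innovation 79 × 0.11 = 8.69
Sum = 67.88
67.88 ≥ 50 → Pass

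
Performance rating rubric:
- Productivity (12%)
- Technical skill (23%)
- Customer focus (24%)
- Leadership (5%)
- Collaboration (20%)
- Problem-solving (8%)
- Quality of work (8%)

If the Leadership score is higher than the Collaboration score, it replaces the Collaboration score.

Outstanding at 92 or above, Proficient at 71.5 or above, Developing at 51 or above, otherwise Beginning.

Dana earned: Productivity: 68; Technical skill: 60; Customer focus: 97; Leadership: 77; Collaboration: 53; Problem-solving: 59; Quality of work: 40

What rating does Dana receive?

Proficient

Leadership (77) > Collaboration (53), so Collaboration counts as 77.
Weighted total:
  Productivity 68 × 0.12 = 8.16
  Technical skill 60 × 0.23 = 13.8
  Customer focus 97 × 0.24 = 23.28
  Leadership 77 × 0.05 = 3.85
  Collaboration 77 × 0.2 = 15.4
  Problem-solving 59 × 0.08 = 4.72
  Quality of work 40 × 0.08 = 3.2
Sum = 72.41
72.41 is ≥ 71.5 and < 92 → Proficient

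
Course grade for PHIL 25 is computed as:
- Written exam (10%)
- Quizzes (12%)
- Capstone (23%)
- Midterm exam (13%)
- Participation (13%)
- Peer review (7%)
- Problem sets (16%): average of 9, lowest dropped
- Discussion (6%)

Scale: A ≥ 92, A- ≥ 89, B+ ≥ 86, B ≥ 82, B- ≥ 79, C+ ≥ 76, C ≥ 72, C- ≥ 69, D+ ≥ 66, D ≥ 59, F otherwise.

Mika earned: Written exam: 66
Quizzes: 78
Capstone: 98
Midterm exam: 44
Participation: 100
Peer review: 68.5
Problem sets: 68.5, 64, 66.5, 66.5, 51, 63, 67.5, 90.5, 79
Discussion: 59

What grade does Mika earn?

Problem sets: drop 51 → average of remaining 8 = 565.5/8 = 70.6875
Weighted total:
  Written exam 66 × 0.1 = 6.6
  Quizzes 78 × 0.12 = 9.36
  Capstone 98 × 0.23 = 22.54
  Midterm exam 44 × 0.13 = 5.72
  Participation 100 × 0.13 = 13
  Peer review 68.5 × 0.07 = 4.795
  Problem sets 70.6875 × 0.16 = 11.31
  Discussion 59 × 0.06 = 3.54
Sum = 76.865
76.865 is ≥ 76 and < 79 → C+

C+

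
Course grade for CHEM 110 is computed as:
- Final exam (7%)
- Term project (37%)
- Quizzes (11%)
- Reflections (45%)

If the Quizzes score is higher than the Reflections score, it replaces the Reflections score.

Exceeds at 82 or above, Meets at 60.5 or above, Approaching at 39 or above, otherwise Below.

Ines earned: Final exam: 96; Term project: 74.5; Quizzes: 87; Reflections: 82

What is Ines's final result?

Exceeds

Quizzes (87) > Reflections (82), so Reflections counts as 87.
Weighted total:
  Final exam 96 × 0.07 = 6.72
  Term project 74.5 × 0.37 = 27.565
  Quizzes 87 × 0.11 = 9.57
  Reflections 87 × 0.45 = 39.15
Sum = 83.005
83.005 ≥ 82 → Exceeds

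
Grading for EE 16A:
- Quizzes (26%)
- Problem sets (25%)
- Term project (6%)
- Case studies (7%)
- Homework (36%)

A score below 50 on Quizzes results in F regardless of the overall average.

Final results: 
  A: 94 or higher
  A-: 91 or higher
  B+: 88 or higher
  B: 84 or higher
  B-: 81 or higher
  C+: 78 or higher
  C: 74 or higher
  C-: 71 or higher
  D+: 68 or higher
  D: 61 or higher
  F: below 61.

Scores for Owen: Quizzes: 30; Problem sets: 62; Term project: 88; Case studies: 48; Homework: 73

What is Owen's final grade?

Quizzes score 30 < 50: minimum not met.
Weighted total:
  Quizzes 30 × 0.26 = 7.8
  Problem sets 62 × 0.25 = 15.5
  Term project 88 × 0.06 = 5.28
  Case studies 48 × 0.07 = 3.36
  Homework 73 × 0.36 = 26.28
Sum = 58.22
Because the Quizzes minimum was not met, the result is F.

F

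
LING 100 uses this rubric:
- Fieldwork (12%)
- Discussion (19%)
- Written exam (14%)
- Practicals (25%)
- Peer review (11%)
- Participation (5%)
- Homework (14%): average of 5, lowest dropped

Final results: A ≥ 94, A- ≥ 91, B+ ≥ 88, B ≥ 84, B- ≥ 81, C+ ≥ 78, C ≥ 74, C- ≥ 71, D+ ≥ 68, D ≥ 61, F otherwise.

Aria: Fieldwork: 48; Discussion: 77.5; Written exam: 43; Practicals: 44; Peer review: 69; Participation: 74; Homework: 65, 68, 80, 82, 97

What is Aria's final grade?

F

Homework: drop 65 → average of remaining 4 = 327/4 = 81.75
Weighted total:
  Fieldwork 48 × 0.12 = 5.76
  Discussion 77.5 × 0.19 = 14.725
  Written exam 43 × 0.14 = 6.02
  Practicals 44 × 0.25 = 11
  Peer review 69 × 0.11 = 7.59
  Participation 74 × 0.05 = 3.7
  Homework 81.75 × 0.14 = 11.445
Sum = 60.24
60.24 < 61 → F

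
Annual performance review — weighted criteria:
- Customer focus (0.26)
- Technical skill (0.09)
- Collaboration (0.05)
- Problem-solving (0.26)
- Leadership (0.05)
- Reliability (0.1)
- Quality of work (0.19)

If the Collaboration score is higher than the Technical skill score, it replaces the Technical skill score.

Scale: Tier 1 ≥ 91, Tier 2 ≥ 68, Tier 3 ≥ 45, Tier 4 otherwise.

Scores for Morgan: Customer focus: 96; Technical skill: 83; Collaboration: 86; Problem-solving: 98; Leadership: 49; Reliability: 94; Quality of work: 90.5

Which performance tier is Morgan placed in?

Tier 1

Collaboration (86) > Technical skill (83), so Technical skill counts as 86.
Weighted total:
  Customer focus 96 × 0.26 = 24.96
  Technical skill 86 × 0.09 = 7.74
  Collaboration 86 × 0.05 = 4.3
  Problem-solving 98 × 0.26 = 25.48
  Leadership 49 × 0.05 = 2.45
  Reliability 94 × 0.1 = 9.4
  Quality of work 90.5 × 0.19 = 17.195
Sum = 91.525
91.525 ≥ 91 → Tier 1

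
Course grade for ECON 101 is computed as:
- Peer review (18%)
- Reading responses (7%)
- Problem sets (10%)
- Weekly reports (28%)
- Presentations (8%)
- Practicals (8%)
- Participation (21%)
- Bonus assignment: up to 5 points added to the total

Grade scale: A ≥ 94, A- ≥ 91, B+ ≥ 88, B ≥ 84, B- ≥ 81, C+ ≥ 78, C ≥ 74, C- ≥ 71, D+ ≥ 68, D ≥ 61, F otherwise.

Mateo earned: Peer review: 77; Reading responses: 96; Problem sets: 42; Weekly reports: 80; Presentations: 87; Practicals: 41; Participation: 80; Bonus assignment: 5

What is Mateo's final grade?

Weighted total:
  Peer review 77 × 0.18 = 13.86
  Reading responses 96 × 0.07 = 6.72
  Problem sets 42 × 0.1 = 4.2
  Weekly reports 80 × 0.28 = 22.4
  Presentations 87 × 0.08 = 6.96
  Practicals 41 × 0.08 = 3.28
  Participation 80 × 0.21 = 16.8
Sum = 74.22
Bonus assignment: 74.22 + 5 = 79.22
79.22 is ≥ 78 and < 81 → C+

C+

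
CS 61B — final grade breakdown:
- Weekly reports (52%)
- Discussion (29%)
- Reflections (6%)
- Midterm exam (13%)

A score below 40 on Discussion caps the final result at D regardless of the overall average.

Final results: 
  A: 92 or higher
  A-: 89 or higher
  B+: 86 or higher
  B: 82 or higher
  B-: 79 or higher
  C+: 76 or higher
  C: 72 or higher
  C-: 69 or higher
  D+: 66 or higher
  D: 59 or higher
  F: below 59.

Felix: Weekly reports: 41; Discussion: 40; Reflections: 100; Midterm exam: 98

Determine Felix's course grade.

Discussion score 40 ≥ 40: minimum met.
Weighted total:
  Weekly reports 41 × 0.52 = 21.32
  Discussion 40 × 0.29 = 11.6
  Reflections 100 × 0.06 = 6
  Midterm exam 98 × 0.13 = 12.74
Sum = 51.66
51.66 < 59 → F

F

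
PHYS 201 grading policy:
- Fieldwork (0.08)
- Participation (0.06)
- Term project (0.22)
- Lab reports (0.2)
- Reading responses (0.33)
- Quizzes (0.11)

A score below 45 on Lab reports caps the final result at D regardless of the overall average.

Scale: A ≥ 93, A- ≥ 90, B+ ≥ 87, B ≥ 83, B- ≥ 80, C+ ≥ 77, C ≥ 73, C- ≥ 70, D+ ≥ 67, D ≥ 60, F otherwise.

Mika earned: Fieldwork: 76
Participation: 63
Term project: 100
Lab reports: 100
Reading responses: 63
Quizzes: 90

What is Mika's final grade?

Lab reports score 100 ≥ 45: minimum met.
Weighted total:
  Fieldwork 76 × 0.08 = 6.08
  Participation 63 × 0.06 = 3.78
  Term project 100 × 0.22 = 22
  Lab reports 100 × 0.2 = 20
  Reading responses 63 × 0.33 = 20.79
  Quizzes 90 × 0.11 = 9.9
Sum = 82.55
82.55 is ≥ 80 and < 83 → B-

B-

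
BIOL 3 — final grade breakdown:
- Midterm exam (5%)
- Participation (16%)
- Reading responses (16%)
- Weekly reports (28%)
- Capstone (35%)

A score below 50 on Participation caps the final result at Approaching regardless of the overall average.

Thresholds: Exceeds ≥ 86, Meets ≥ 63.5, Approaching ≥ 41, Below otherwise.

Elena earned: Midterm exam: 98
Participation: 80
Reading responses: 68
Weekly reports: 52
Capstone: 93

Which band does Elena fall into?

Participation score 80 ≥ 50: minimum met.
Weighted total:
  Midterm exam 98 × 0.05 = 4.9
  Participation 80 × 0.16 = 12.8
  Reading responses 68 × 0.16 = 10.88
  Weekly reports 52 × 0.28 = 14.56
  Capstone 93 × 0.35 = 32.55
Sum = 75.69
75.69 is ≥ 63.5 and < 86 → Meets

Meets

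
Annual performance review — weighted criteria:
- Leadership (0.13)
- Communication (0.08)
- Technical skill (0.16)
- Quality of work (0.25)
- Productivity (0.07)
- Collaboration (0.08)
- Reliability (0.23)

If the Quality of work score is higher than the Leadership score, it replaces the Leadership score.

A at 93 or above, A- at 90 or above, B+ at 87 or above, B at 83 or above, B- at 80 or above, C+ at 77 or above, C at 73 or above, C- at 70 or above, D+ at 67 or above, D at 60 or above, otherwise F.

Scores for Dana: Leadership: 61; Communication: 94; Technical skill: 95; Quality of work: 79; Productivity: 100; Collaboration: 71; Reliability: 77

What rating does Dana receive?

B

Quality of work (79) > Leadership (61), so Leadership counts as 79.
Weighted total:
  Leadership 79 × 0.13 = 10.27
  Communication 94 × 0.08 = 7.52
  Technical skill 95 × 0.16 = 15.2
  Quality of work 79 × 0.25 = 19.75
  Productivity 100 × 0.07 = 7
  Collaboration 71 × 0.08 = 5.68
  Reliability 77 × 0.23 = 17.71
Sum = 83.13
83.13 is ≥ 83 and < 87 → B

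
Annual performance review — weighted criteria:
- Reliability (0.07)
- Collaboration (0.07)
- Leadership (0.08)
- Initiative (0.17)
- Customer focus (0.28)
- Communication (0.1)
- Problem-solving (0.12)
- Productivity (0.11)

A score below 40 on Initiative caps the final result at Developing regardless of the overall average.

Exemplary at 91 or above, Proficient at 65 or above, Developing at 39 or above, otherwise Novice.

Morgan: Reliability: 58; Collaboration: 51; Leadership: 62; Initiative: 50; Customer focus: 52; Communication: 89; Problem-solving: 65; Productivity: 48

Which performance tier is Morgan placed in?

Initiative score 50 ≥ 40: minimum met.
Weighted total:
  Reliability 58 × 0.07 = 4.06
  Collaboration 51 × 0.07 = 3.57
  Leadership 62 × 0.08 = 4.96
  Initiative 50 × 0.17 = 8.5
  Customer focus 52 × 0.28 = 14.56
  Communication 89 × 0.1 = 8.9
  Problem-solving 65 × 0.12 = 7.8
  Productivity 48 × 0.11 = 5.28
Sum = 57.63
57.63 is ≥ 39 and < 65 → Developing

Developing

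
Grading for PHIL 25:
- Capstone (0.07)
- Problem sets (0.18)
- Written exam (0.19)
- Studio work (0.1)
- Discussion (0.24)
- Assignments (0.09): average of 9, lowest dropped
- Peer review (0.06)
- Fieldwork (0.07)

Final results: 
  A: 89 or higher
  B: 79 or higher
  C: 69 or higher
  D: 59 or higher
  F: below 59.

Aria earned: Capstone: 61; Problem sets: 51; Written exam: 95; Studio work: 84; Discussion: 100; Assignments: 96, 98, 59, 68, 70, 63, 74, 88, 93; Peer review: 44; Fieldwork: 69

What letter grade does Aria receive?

C

Assignments: drop 59 → average of remaining 8 = 650/8 = 81.25
Weighted total:
  Capstone 61 × 0.07 = 4.27
  Problem sets 51 × 0.18 = 9.18
  Written exam 95 × 0.19 = 18.05
  Studio work 84 × 0.1 = 8.4
  Discussion 100 × 0.24 = 24
  Assignments 81.25 × 0.09 = 7.3125
  Peer review 44 × 0.06 = 2.64
  Fieldwork 69 × 0.07 = 4.83
Sum = 78.6825
78.6825 is ≥ 69 and < 79 → C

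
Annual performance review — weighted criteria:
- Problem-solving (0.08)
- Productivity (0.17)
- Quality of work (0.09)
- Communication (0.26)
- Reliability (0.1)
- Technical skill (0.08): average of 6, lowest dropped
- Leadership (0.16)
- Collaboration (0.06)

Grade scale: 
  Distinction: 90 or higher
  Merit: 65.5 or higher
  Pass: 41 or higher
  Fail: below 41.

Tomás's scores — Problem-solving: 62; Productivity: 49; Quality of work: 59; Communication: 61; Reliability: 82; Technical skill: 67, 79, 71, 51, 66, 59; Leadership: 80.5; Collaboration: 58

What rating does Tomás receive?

Technical skill: drop 51 → average of remaining 5 = 342/5 = 68.4
Weighted total:
  Problem-solving 62 × 0.08 = 4.96
  Productivity 49 × 0.17 = 8.33
  Quality of work 59 × 0.09 = 5.31
  Communication 61 × 0.26 = 15.86
  Reliability 82 × 0.1 = 8.2
  Technical skill 68.4 × 0.08 = 5.472
  Leadership 80.5 × 0.16 = 12.88
  Collaboration 58 × 0.06 = 3.48
Sum = 64.492
64.492 is ≥ 41 and < 65.5 → Pass

Pass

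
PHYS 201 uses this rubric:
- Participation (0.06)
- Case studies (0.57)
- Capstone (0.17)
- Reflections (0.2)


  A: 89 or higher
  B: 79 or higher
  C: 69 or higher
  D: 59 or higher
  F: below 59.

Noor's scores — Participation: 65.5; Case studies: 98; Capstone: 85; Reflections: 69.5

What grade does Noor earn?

B

Weighted total:
  Participation 65.5 × 0.06 = 3.93
  Case studies 98 × 0.57 = 55.86
  Capstone 85 × 0.17 = 14.45
  Reflections 69.5 × 0.2 = 13.9
Sum = 88.14
88.14 is ≥ 79 and < 89 → B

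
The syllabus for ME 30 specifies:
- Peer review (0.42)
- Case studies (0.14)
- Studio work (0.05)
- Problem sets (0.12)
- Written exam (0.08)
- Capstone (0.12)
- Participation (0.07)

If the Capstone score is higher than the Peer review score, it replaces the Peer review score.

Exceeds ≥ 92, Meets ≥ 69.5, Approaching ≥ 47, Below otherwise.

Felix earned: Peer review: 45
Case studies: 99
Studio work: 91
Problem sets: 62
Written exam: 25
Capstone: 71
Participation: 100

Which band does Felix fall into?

Capstone (71) > Peer review (45), so Peer review counts as 71.
Weighted total:
  Peer review 71 × 0.42 = 29.82
  Case studies 99 × 0.14 = 13.86
  Studio work 91 × 0.05 = 4.55
  Problem sets 62 × 0.12 = 7.44
  Written exam 25 × 0.08 = 2
  Capstone 71 × 0.12 = 8.52
  Participation 100 × 0.07 = 7
Sum = 73.19
73.19 is ≥ 69.5 and < 92 → Meets

Meets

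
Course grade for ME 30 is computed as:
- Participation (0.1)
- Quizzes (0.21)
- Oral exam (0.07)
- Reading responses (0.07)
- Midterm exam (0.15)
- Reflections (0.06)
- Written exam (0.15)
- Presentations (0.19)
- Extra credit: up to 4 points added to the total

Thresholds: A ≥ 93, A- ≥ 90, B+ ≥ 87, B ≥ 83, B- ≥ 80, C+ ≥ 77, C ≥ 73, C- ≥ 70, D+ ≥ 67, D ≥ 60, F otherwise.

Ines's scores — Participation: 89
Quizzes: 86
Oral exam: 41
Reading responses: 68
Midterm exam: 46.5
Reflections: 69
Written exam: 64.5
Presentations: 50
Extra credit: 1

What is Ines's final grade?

Weighted total:
  Participation 89 × 0.1 = 8.9
  Quizzes 86 × 0.21 = 18.06
  Oral exam 41 × 0.07 = 2.87
  Reading responses 68 × 0.07 = 4.76
  Midterm exam 46.5 × 0.15 = 6.975
  Reflections 69 × 0.06 = 4.14
  Written exam 64.5 × 0.15 = 9.675
  Presentations 50 × 0.19 = 9.5
Sum = 64.88
Extra credit: 64.88 + 1 = 65.88
65.88 is ≥ 60 and < 67 → D

D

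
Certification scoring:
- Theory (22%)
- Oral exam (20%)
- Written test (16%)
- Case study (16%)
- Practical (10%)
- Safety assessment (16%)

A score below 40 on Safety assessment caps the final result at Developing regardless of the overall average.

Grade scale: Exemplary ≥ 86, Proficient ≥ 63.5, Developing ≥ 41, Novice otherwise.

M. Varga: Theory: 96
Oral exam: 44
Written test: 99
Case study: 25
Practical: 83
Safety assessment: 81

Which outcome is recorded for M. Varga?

Proficient

Safety assessment score 81 ≥ 40: minimum met.
Weighted total:
  Theory 96 × 0.22 = 21.12
  Oral exam 44 × 0.2 = 8.8
  Written test 99 × 0.16 = 15.84
  Case study 25 × 0.16 = 4
  Practical 83 × 0.1 = 8.3
  Safety assessment 81 × 0.16 = 12.96
Sum = 71.02
71.02 is ≥ 63.5 and < 86 → Proficient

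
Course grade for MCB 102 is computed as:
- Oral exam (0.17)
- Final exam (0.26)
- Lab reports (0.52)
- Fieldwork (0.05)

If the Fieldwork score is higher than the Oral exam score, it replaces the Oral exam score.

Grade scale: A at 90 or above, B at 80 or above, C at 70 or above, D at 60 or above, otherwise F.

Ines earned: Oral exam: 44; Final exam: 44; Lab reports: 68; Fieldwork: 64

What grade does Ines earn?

Fieldwork (64) > Oral exam (44), so Oral exam counts as 64.
Weighted total:
  Oral exam 64 × 0.17 = 10.88
  Final exam 44 × 0.26 = 11.44
  Lab reports 68 × 0.52 = 35.36
  Fieldwork 64 × 0.05 = 3.2
Sum = 60.88
60.88 is ≥ 60 and < 70 → D

D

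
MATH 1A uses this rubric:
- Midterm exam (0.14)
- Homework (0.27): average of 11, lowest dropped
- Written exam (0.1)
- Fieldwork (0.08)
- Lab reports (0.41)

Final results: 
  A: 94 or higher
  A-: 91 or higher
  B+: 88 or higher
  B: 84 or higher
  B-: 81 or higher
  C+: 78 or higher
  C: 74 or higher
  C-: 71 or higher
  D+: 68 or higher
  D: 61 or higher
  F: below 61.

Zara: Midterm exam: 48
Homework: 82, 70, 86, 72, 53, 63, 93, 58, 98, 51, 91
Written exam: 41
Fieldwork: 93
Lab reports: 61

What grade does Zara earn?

D

Homework: drop 51 → average of remaining 10 = 766/10 = 76.6
Weighted total:
  Midterm exam 48 × 0.14 = 6.72
  Homework 76.6 × 0.27 = 20.682
  Written exam 41 × 0.1 = 4.1
  Fieldwork 93 × 0.08 = 7.44
  Lab reports 61 × 0.41 = 25.01
Sum = 63.952
63.952 is ≥ 61 and < 68 → D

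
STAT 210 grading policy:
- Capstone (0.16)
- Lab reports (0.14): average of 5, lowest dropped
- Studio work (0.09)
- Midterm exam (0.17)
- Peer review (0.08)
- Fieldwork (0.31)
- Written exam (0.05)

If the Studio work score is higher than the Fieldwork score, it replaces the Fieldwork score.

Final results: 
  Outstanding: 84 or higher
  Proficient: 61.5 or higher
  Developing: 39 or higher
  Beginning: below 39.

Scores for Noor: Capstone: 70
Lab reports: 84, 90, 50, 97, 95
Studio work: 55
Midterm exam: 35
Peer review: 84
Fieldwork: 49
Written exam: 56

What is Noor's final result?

Lab reports: drop 50 → average of remaining 4 = 366/4 = 91.5
Studio work (55) > Fieldwork (49), so Fieldwork counts as 55.
Weighted total:
  Capstone 70 × 0.16 = 11.2
  Lab reports 91.5 × 0.14 = 12.81
  Studio work 55 × 0.09 = 4.95
  Midterm exam 35 × 0.17 = 5.95
  Peer review 84 × 0.08 = 6.72
  Fieldwork 55 × 0.31 = 17.05
  Written exam 56 × 0.05 = 2.8
Sum = 61.48
61.48 is ≥ 39 and < 61.5 → Developing

Developing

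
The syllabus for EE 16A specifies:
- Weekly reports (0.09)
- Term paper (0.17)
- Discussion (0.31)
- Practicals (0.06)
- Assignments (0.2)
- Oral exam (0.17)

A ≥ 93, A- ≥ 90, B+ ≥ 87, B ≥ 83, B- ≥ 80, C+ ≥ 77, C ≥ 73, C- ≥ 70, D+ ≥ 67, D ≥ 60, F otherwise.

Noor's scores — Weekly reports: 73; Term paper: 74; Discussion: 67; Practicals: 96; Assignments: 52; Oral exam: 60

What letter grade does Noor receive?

Weighted total:
  Weekly reports 73 × 0.09 = 6.57
  Term paper 74 × 0.17 = 12.58
  Discussion 67 × 0.31 = 20.77
  Practicals 96 × 0.06 = 5.76
  Assignments 52 × 0.2 = 10.4
  Oral exam 60 × 0.17 = 10.2
Sum = 66.28
66.28 is ≥ 60 and < 67 → D

D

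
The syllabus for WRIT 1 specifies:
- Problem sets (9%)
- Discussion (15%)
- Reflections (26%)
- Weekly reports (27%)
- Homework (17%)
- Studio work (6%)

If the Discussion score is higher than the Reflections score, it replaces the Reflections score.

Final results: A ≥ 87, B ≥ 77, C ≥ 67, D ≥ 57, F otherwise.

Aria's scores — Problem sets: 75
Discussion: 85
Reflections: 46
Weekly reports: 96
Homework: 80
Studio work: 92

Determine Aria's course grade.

B

Discussion (85) > Reflections (46), so Reflections counts as 85.
Weighted total:
  Problem sets 75 × 0.09 = 6.75
  Discussion 85 × 0.15 = 12.75
  Reflections 85 × 0.26 = 22.1
  Weekly reports 96 × 0.27 = 25.92
  Homework 80 × 0.17 = 13.6
  Studio work 92 × 0.06 = 5.52
Sum = 86.64
86.64 is ≥ 77 and < 87 → B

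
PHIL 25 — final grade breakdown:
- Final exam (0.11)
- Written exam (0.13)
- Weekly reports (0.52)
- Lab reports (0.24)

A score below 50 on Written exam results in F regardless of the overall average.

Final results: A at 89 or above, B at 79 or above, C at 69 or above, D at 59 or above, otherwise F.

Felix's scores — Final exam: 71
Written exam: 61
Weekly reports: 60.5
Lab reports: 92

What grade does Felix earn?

Written exam score 61 ≥ 50: minimum met.
Weighted total:
  Final exam 71 × 0.11 = 7.81
  Written exam 61 × 0.13 = 7.93
  Weekly reports 60.5 × 0.52 = 31.46
  Lab reports 92 × 0.24 = 22.08
Sum = 69.28
69.28 is ≥ 69 and < 79 → C

C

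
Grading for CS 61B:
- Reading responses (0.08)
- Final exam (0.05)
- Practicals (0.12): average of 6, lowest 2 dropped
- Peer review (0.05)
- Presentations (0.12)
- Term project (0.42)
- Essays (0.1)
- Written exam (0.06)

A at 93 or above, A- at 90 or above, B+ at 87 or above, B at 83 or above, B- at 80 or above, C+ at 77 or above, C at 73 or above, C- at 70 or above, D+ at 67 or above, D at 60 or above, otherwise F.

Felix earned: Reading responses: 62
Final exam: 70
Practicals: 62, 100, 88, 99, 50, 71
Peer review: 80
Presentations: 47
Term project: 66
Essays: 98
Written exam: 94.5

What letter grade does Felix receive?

Practicals: drop 50, 62 → average of remaining 4 = 358/4 = 89.5
Weighted total:
  Reading responses 62 × 0.08 = 4.96
  Final exam 70 × 0.05 = 3.5
  Practicals 89.5 × 0.12 = 10.74
  Peer review 80 × 0.05 = 4
  Presentations 47 × 0.12 = 5.64
  Term project 66 × 0.42 = 27.72
  Essays 98 × 0.1 = 9.8
  Written exam 94.5 × 0.06 = 5.67
Sum = 72.03
72.03 is ≥ 70 and < 73 → C-

C-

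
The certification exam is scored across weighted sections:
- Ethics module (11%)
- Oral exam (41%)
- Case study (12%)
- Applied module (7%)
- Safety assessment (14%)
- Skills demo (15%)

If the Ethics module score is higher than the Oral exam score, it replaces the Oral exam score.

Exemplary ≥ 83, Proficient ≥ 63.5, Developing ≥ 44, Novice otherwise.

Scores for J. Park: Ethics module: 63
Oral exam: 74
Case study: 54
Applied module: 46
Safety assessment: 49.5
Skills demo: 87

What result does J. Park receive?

Ethics module (63) ≤ Oral exam (74), so Oral exam stays at 74.
Weighted total:
  Ethics module 63 × 0.11 = 6.93
  Oral exam 74 × 0.41 = 30.34
  Case study 54 × 0.12 = 6.48
  Applied module 46 × 0.07 = 3.22
  Safety assessment 49.5 × 0.14 = 6.93
  Skills demo 87 × 0.15 = 13.05
Sum = 66.95
66.95 is ≥ 63.5 and < 83 → Proficient

Proficient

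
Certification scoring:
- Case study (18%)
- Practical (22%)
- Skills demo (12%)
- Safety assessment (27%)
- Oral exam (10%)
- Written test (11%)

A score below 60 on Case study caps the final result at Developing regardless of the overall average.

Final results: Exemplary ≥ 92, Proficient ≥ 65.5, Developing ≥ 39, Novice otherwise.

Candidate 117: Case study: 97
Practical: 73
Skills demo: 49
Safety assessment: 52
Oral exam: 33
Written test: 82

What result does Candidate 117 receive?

Proficient

Case study score 97 ≥ 60: minimum met.
Weighted total:
  Case study 97 × 0.18 = 17.46
  Practical 73 × 0.22 = 16.06
  Skills demo 49 × 0.12 = 5.88
  Safety assessment 52 × 0.27 = 14.04
  Oral exam 33 × 0.1 = 3.3
  Written test 82 × 0.11 = 9.02
Sum = 65.76
65.76 is ≥ 65.5 and < 92 → Proficient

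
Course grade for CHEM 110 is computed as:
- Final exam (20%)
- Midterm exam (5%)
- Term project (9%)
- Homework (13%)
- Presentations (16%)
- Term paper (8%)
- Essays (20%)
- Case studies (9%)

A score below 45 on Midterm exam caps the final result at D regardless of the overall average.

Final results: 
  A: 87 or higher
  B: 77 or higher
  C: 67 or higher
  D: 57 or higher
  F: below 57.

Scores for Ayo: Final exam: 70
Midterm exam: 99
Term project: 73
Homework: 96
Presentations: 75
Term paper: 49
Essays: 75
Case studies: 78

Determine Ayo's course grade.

C

Midterm exam score 99 ≥ 45: minimum met.
Weighted total:
  Final exam 70 × 0.2 = 14
  Midterm exam 99 × 0.05 = 4.95
  Term project 73 × 0.09 = 6.57
  Homework 96 × 0.13 = 12.48
  Presentations 75 × 0.16 = 12
  Term paper 49 × 0.08 = 3.92
  Essays 75 × 0.2 = 15
  Case studies 78 × 0.09 = 7.02
Sum = 75.94
75.94 is ≥ 67 and < 77 → C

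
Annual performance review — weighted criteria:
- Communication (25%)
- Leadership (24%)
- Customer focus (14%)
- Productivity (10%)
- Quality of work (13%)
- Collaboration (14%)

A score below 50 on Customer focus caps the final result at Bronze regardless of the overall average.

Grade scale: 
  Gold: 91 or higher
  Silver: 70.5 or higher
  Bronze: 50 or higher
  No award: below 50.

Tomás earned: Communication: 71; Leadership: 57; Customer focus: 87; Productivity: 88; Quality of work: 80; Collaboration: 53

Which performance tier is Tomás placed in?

Bronze

Customer focus score 87 ≥ 50: minimum met.
Weighted total:
  Communication 71 × 0.25 = 17.75
  Leadership 57 × 0.24 = 13.68
  Customer focus 87 × 0.14 = 12.18
  Productivity 88 × 0.1 = 8.8
  Quality of work 80 × 0.13 = 10.4
  Collaboration 53 × 0.14 = 7.42
Sum = 70.23
70.23 is ≥ 50 and < 70.5 → Bronze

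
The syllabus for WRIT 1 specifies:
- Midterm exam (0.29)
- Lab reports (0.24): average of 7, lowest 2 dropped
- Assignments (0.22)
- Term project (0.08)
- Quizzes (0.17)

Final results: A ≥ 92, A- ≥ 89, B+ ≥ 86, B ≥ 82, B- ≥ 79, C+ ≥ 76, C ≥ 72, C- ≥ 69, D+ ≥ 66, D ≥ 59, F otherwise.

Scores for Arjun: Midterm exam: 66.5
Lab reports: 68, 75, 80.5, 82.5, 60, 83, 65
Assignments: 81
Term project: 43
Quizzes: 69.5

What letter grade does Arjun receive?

C-

Lab reports: drop 60, 65 → average of remaining 5 = 389/5 = 77.8
Weighted total:
  Midterm exam 66.5 × 0.29 = 19.285
  Lab reports 77.8 × 0.24 = 18.672
  Assignments 81 × 0.22 = 17.82
  Term project 43 × 0.08 = 3.44
  Quizzes 69.5 × 0.17 = 11.815
Sum = 71.032
71.032 is ≥ 69 and < 72 → C-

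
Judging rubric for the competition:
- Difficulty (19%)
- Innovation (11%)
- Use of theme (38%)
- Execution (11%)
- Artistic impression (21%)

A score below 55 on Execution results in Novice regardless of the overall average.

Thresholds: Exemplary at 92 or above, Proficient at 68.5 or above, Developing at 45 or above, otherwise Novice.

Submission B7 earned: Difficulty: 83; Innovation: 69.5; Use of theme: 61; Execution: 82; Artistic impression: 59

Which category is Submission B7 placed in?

Execution score 82 ≥ 55: minimum met.
Weighted total:
  Difficulty 83 × 0.19 = 15.77
  Innovation 69.5 × 0.11 = 7.645
  Use of theme 61 × 0.38 = 23.18
  Execution 82 × 0.11 = 9.02
  Artistic impression 59 × 0.21 = 12.39
Sum = 68.005
68.005 is ≥ 45 and < 68.5 → Developing

Developing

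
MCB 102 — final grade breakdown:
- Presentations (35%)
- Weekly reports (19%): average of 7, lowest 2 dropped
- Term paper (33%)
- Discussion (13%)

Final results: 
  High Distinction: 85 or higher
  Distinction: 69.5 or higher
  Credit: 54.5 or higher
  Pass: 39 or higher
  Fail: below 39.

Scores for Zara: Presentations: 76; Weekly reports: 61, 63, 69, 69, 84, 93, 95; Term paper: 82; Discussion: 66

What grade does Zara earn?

Distinction

Weekly reports: drop 61, 63 → average of remaining 5 = 410/5 = 82
Weighted total:
  Presentations 76 × 0.35 = 26.6
  Weekly reports 82 × 0.19 = 15.58
  Term paper 82 × 0.33 = 27.06
  Discussion 66 × 0.13 = 8.58
Sum = 77.82
77.82 is ≥ 69.5 and < 85 → Distinction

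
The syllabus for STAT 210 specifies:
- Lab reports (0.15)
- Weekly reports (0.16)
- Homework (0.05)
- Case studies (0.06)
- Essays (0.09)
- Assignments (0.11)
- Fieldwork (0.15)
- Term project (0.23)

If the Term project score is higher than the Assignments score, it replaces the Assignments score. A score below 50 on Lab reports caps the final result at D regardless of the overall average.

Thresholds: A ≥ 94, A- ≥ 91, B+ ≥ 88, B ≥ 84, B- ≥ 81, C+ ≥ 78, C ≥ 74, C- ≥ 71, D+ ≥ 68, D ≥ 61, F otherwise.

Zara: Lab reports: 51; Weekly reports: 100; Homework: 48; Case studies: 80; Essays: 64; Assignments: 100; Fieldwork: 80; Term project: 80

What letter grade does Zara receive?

Term project (80) ≤ Assignments (100), so Assignments stays at 100.
Lab reports score 51 ≥ 50: minimum met.
Weighted total:
  Lab reports 51 × 0.15 = 7.65
  Weekly reports 100 × 0.16 = 16
  Homework 48 × 0.05 = 2.4
  Case studies 80 × 0.06 = 4.8
  Essays 64 × 0.09 = 5.76
  Assignments 100 × 0.11 = 11
  Fieldwork 80 × 0.15 = 12
  Term project 80 × 0.23 = 18.4
Sum = 78.01
78.01 is ≥ 78 and < 81 → C+

C+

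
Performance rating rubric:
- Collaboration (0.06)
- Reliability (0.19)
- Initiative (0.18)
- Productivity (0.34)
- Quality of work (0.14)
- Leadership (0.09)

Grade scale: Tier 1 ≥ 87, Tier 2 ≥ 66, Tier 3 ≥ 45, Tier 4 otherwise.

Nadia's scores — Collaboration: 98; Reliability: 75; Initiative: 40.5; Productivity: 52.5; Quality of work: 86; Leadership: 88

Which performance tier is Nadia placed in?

Tier 3

Weighted total:
  Collaboration 98 × 0.06 = 5.88
  Reliability 75 × 0.19 = 14.25
  Initiative 40.5 × 0.18 = 7.29
  Productivity 52.5 × 0.34 = 17.85
  Quality of work 86 × 0.14 = 12.04
  Leadership 88 × 0.09 = 7.92
Sum = 65.23
65.23 is ≥ 45 and < 66 → Tier 3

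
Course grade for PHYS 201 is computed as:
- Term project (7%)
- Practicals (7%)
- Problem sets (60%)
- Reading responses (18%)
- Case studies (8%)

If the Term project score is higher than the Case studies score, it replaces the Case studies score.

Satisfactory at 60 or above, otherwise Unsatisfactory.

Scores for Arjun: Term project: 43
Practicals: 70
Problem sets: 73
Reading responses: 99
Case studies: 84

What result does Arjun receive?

Satisfactory

Term project (43) ≤ Case studies (84), so Case studies stays at 84.
Weighted total:
  Term project 43 × 0.07 = 3.01
  Practicals 70 × 0.07 = 4.9
  Problem sets 73 × 0.6 = 43.8
  Reading responses 99 × 0.18 = 17.82
  Case studies 84 × 0.08 = 6.72
Sum = 76.25
76.25 ≥ 60 → Satisfactory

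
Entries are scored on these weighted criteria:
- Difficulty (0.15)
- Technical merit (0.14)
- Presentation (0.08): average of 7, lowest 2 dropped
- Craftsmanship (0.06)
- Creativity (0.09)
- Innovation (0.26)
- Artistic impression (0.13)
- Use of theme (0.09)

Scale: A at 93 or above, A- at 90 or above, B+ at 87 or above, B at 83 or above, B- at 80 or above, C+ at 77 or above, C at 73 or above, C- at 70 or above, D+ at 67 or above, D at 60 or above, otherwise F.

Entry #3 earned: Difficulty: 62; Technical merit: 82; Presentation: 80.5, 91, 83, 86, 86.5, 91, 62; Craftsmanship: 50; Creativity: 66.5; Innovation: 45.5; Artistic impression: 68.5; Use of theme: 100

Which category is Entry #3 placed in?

D

Presentation: drop 62, 80.5 → average of remaining 5 = 437.5/5 = 87.5
Weighted total:
  Difficulty 62 × 0.15 = 9.3
  Technical merit 82 × 0.14 = 11.48
  Presentation 87.5 × 0.08 = 7
  Craftsmanship 50 × 0.06 = 3
  Creativity 66.5 × 0.09 = 5.985
  Innovation 45.5 × 0.26 = 11.83
  Artistic impression 68.5 × 0.13 = 8.905
  Use of theme 100 × 0.09 = 9
Sum = 66.5
66.5 is ≥ 60 and < 67 → D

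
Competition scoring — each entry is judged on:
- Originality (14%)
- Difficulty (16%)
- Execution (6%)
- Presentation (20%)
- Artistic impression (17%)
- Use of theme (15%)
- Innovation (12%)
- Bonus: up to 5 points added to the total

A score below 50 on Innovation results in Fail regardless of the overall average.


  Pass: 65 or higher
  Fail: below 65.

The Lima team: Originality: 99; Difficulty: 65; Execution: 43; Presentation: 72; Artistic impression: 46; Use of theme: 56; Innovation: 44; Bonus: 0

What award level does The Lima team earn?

Fail

Innovation score 44 < 50: minimum not met.
Weighted total:
  Originality 99 × 0.14 = 13.86
  Difficulty 65 × 0.16 = 10.4
  Execution 43 × 0.06 = 2.58
  Presentation 72 × 0.2 = 14.4
  Artistic impression 46 × 0.17 = 7.82
  Use of theme 56 × 0.15 = 8.4
  Innovation 44 × 0.12 = 5.28
Sum = 62.74
Bonus: 62.74 + 0 = 62.74
Because the Innovation minimum was not met, the result is Fail.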